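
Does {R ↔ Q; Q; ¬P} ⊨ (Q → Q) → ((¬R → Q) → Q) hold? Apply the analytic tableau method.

Initial set: {(R ↔ Q); Q; ¬P; ¬((Q → Q) → ((¬R → Q) → Q))}.
¬((Q → Q) → ((¬R → Q) → Q)): α-rule — add (Q → Q), ¬((¬R → Q) → Q).
¬((¬R → Q) → Q): α-rule — add (¬R → Q), ¬Q.
× closes — contains both Q and ¬Q.
All 1 branch closes.
Every branch closed, so the premises entail the conclusion.

Yes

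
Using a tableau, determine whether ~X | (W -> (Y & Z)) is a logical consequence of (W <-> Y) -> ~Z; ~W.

Initial set: {((W <-> Y) -> ~Z); ~W; ~(~X | (W -> (Y & Z)))}.
~(~X | (W -> (Y & Z))): α-rule — add ~~X, ~(W -> (Y & Z)).
~(W -> (Y & Z)): α-rule — add W, ~(Y & Z).
× closes — contains both W and ~W.
All 1 branch closes.
Every branch closed, so the premises entail the conclusion.

Yes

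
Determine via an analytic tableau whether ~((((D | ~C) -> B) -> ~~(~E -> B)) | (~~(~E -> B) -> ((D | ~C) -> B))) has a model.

Unsatisfiable

Initial set: {~((((D | ~C) -> B) -> ~~(~E -> B)) | (~~(~E -> B) -> ((D | ~C) -> B)))}.
~((((D | ~C) -> B) -> ~~(~E -> B)) | (~~(~E -> B) -> ((D | ~C) -> B))): α-rule — add ~(((D | ~C) -> B) -> ~~(~E -> B)), ~(~~(~E -> B) -> ((D | ~C) -> B)).
~(((D | ~C) -> B) -> ~~(~E -> B)): α-rule — add ((D | ~C) -> B), ~~~(~E -> B).
~(~~(~E -> B) -> ((D | ~C) -> B)): α-rule — add ~~(~E -> B), ~((D | ~C) -> B).
~~~(~E -> B): drop double negation, giving ~(~E -> B).
~~(~E -> B): drop double negation, giving (~E -> B).
~((D | ~C) -> B): α-rule — add (D | ~C), ~B.
~(~E -> B): α-rule — add ~E, ~B.
((D | ~C) -> B): β-rule — branch into ~(D | ~C)  //  B.
  branch 1 (add ~(D | ~C)):
    ~(D | ~C): α-rule — add ~D, ~~C.
    (~E -> B): β-rule — branch into ~~E  //  B.
      branch 1.1 (add ~~E):
        × closes — contains both E and ~E.
      branch 1.2 (add B):
        × closes — contains both B and ~B.
  branch 2 (add B):
    × closes — contains both B and ~B.
All 3 branches close.
Every branch closed; the formula is unsatisfiable.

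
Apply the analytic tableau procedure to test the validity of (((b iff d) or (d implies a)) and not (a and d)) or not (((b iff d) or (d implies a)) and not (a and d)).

Assume the negation and expand:
Initial set: {not ((((b iff d) or (d implies a)) and not (a and d)) or not (((b iff d) or (d implies a)) and not (a and d)))}.
not ((((b iff d) or (d implies a)) and not (a and d)) or not (((b iff d) or (d implies a)) and not (a and d))): α-rule — add not (((b iff d) or (d implies a)) and not (a and d)), not not (((b iff d) or (d implies a)) and not (a and d)).
not not (((b iff d) or (d implies a)) and not (a and d)): α-rule — add ((b iff d) or (d implies a)), not (a and d).
not (((b iff d) or (d implies a)) and not (a and d)): β-rule — branch into not ((b iff d) or (d implies a))  //  not not (a and d).
  branch 1 (add not ((b iff d) or (d implies a))):
    not ((b iff d) or (d implies a)): α-rule — add not (b iff d), not (d implies a).
    not (d implies a): α-rule — add d, not a.
    ((b iff d) or (d implies a)): β-rule — branch into (b iff d)  //  (d implies a).
      branch 1.1 (add (b iff d)):
        not (a and d): β-rule — branch into not a  //  not d.
          branch 1.1.1 (add not a):
            not (b iff d): β-rule — branch into b, not d  //  not b, d.
              branch 1.1.1.1 (add b, not d):
                × closes — contains both d and not d.
              branch 1.1.1.2 (add not b, d):
                (b iff d): β-rule — branch into b, d  //  not b, not d.
                  branch 1.1.1.2.1 (add b, d):
                    × closes — contains both b and not b.
                  branch 1.1.1.2.2 (add not b, not d):
                    × closes — contains both d and not d.
          branch 1.1.2 (add not d):
            × closes — contains both d and not d.
      branch 1.2 (add (d implies a)):
        not (a and d): β-rule — branch into not a  //  not d.
          branch 1.2.1 (add not a):
            not (b iff d): β-rule — branch into b, not d  //  not b, d.
              branch 1.2.1.1 (add b, not d):
                × closes — contains both d and not d.
              branch 1.2.1.2 (add not b, d):
                (d implies a): β-rule — branch into not d  //  a.
                  branch 1.2.1.2.1 (add not d):
                    × closes — contains both d and not d.
                  branch 1.2.1.2.2 (add a):
                    × closes — contains both a and not a.
          branch 1.2.2 (add not d):
            × closes — contains both d and not d.
  branch 2 (add not not (a and d)):
    not not (a and d): α-rule — add a, d.
    ((b iff d) or (d implies a)): β-rule — branch into (b iff d)  //  (d implies a).
      branch 2.1 (add (b iff d)):
        not (a and d): β-rule — branch into not a  //  not d.
          branch 2.1.1 (add not a):
            × closes — contains both a and not a.
          branch 2.1.2 (add not d):
            × closes — contains both d and not d.
      branch 2.2 (add (d implies a)):
        not (a and d): β-rule — branch into not a  //  not d.
          branch 2.2.1 (add not a):
            × closes — contains both a and not a.
          branch 2.2.2 (add not d):
            × closes — contains both d and not d.
All 12 branches close.
Every branch closed, so the negation is unsatisfiable and the formula is valid.

Valid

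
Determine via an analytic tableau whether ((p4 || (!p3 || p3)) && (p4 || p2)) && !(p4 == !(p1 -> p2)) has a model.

Satisfiable

Initial set: {(((p4 || (!p3 || p3)) && (p4 || p2)) && !(p4 == !(p1 -> p2)))}.
(((p4 || (!p3 || p3)) && (p4 || p2)) && !(p4 == !(p1 -> p2))): α-rule — add ((p4 || (!p3 || p3)) && (p4 || p2)), !(p4 == !(p1 -> p2)).
((p4 || (!p3 || p3)) && (p4 || p2)): α-rule — add (p4 || (!p3 || p3)), (p4 || p2).
!(p4 == !(p1 -> p2)): β-rule — branch into p4, !!(p1 -> p2)  //  !p4, !(p1 -> p2).
  branch 1 (add p4, !!(p1 -> p2)):
    (p4 || (!p3 || p3)): β-rule — branch into p4  //  (!p3 || p3).
      branch 1.1 (add p4):
        (p4 || p2): β-rule — branch into p4  //  p2.
          branch 1.1.1 (add p4):
            !!(p1 -> p2): β-rule — branch into !p1  //  p2.
              branch 1.1.1.1 (add !p1):
                ○ open, literals {p1=F, p4=T}.
              branch 1.1.1.2 (add p2):
                ○ open, literals {p2=T, p4=T}.
          branch 1.1.2 (add p2):
            !!(p1 -> p2): β-rule — branch into !p1  //  p2.
              branch 1.1.2.1 (add !p1):
                ○ open, literals {p1=F, p2=T, p4=T}.
              branch 1.1.2.2 (add p2):
                ○ open, literals {p2=T, p4=T}.
      branch 1.2 (add (!p3 || p3)):
        (p4 || p2): β-rule — branch into p4  //  p2.
          branch 1.2.1 (add p4):
            !!(p1 -> p2): β-rule — branch into !p1  //  p2.
              branch 1.2.1.1 (add !p1):
                (!p3 || p3): β-rule — branch into !p3  //  p3.
                  branch 1.2.1.1.1 (add !p3):
                    ○ open, literals {p1=F, p3=F, p4=T}.
                  branch 1.2.1.1.2 (add p3):
                    ○ open, literals {p1=F, p3=T, p4=T}.
              branch 1.2.1.2 (add p2):
                (!p3 || p3): β-rule — branch into !p3  //  p3.
                  branch 1.2.1.2.1 (add !p3):
                    ○ open, literals {p2=T, p3=F, p4=T}.
                  branch 1.2.1.2.2 (add p3):
                    ○ open, literals {p2=T, p3=T, p4=T}.
          branch 1.2.2 (add p2):
            !!(p1 -> p2): β-rule — branch into !p1  //  p2.
              branch 1.2.2.1 (add !p1):
                (!p3 || p3): β-rule — branch into !p3  //  p3.
                  branch 1.2.2.1.1 (add !p3):
                    ○ open, literals {p1=F, p2=T, p3=F, p4=T}.
                  branch 1.2.2.1.2 (add p3):
                    ○ open, literals {p1=F, p2=T, p3=T, p4=T}.
              branch 1.2.2.2 (add p2):
                (!p3 || p3): β-rule — branch into !p3  //  p3.
                  branch 1.2.2.2.1 (add !p3):
                    ○ open, literals {p2=T, p3=F, p4=T}.
                  branch 1.2.2.2.2 (add p3):
                    ○ open, literals {p2=T, p3=T, p4=T}.
  branch 2 (add !p4, !(p1 -> p2)):
    !(p1 -> p2): α-rule — add p1, !p2.
    (p4 || (!p3 || p3)): β-rule — branch into p4  //  (!p3 || p3).
      branch 2.1 (add p4):
        × closes — contains both p4 and !p4.
      branch 2.2 (add (!p3 || p3)):
        (p4 || p2): β-rule — branch into p4  //  p2.
          branch 2.2.1 (add p4):
            × closes — contains both p4 and !p4.
          branch 2.2.2 (add p2):
            × closes — contains both p2 and !p2.
3 branches closed, 12 open.
An open branch gives a satisfying assignment: p1=F, p4=T.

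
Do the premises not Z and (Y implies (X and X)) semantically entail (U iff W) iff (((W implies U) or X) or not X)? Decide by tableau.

No

Initial set: {T (not Z and (Y implies (X and X))); F ((U iff W) iff (((W implies U) or X) or not X))}.
T (not Z and (Y implies (X and X))): α-rule — add T not Z, T (Y implies (X and X)).
F ((U iff W) iff (((W implies U) or X) or not X)): β-rule — branch into T (U iff W), F (((W implies U) or X) or not X)  //  F (U iff W), T (((W implies U) or X) or not X).
  branch 1 (add T (U iff W), F (((W implies U) or X) or not X)):
    F (((W implies U) or X) or not X): α-rule — add F ((W implies U) or X), F not X.
    F ((W implies U) or X): α-rule — add F (W implies U), F X.
    × closes — contains both X and not X.
  branch 2 (add F (U iff W), T (((W implies U) or X) or not X)):
    T (Y implies (X and X)): β-rule — branch into F Y  //  T (X and X).
      branch 2.1 (add F Y):
        F (U iff W): β-rule — branch into T U, F W  //  F U, T W.
          branch 2.1.1 (add T U, F W):
            T (((W implies U) or X) or not X): β-rule — branch into T ((W implies U) or X)  //  T not X.
              branch 2.1.1.1 (add T ((W implies U) or X)):
                T ((W implies U) or X): β-rule — branch into T (W implies U)  //  T X.
                  branch 2.1.1.1.1 (add T (W implies U)):
                    T (W implies U): β-rule — branch into F W  //  T U.
                      branch 2.1.1.1.1.1 (add F W):
                        ○ open, literals {U=true, W=false, Y=false, Z=false}.
                      branch 2.1.1.1.1.2 (add T U):
                        ○ open, literals {U=true, W=false, Y=false, Z=false}.
                  branch 2.1.1.1.2 (add T X):
                    ○ open, literals {U=true, W=false, X=true, Y=false, Z=false}.
              branch 2.1.1.2 (add T not X):
                ○ open, literals {U=true, W=false, X=false, Y=false, Z=false}.
          branch 2.1.2 (add F U, T W):
            T (((W implies U) or X) or not X): β-rule — branch into T ((W implies U) or X)  //  T not X.
              branch 2.1.2.1 (add T ((W implies U) or X)):
                T ((W implies U) or X): β-rule — branch into T (W implies U)  //  T X.
                  branch 2.1.2.1.1 (add T (W implies U)):
                    T (W implies U): β-rule — branch into F W  //  T U.
                      branch 2.1.2.1.1.1 (add F W):
                        × closes — contains both W and not W.
                      branch 2.1.2.1.1.2 (add T U):
                        × closes — contains both U and not U.
                  branch 2.1.2.1.2 (add T X):
                    ○ open, literals {U=false, W=true, X=true, Y=false, Z=false}.
              branch 2.1.2.2 (add T not X):
                ○ open, literals {U=false, W=true, X=false, Y=false, Z=false}.
      branch 2.2 (add T (X and X)):
        T (X and X): α-rule — add T X, T X.
        F (U iff W): β-rule — branch into T U, F W  //  F U, T W.
          branch 2.2.1 (add T U, F W):
            T (((W implies U) or X) or not X): β-rule — branch into T ((W implies U) or X)  //  T not X.
              branch 2.2.1.1 (add T ((W implies U) or X)):
                T ((W implies U) or X): β-rule — branch into T (W implies U)  //  T X.
                  branch 2.2.1.1.1 (add T (W implies U)):
                    T (W implies U): β-rule — branch into F W  //  T U.
                      branch 2.2.1.1.1.1 (add F W):
                        ○ open, literals {U=true, W=false, X=true, Z=false}.
                      branch 2.2.1.1.1.2 (add T U):
                        ○ open, literals {U=true, W=false, X=true, Z=false}.
                  branch 2.2.1.1.2 (add T X):
                    ○ open, literals {U=true, W=false, X=true, Z=false}.
              branch 2.2.1.2 (add T not X):
                × closes — contains both X and not X.
          branch 2.2.2 (add F U, T W):
            T (((W implies U) or X) or not X): β-rule — branch into T ((W implies U) or X)  //  T not X.
              branch 2.2.2.1 (add T ((W implies U) or X)):
                T ((W implies U) or X): β-rule — branch into T (W implies U)  //  T X.
                  branch 2.2.2.1.1 (add T (W implies U)):
                    T (W implies U): β-rule — branch into F W  //  T U.
                      branch 2.2.2.1.1.1 (add F W):
                        × closes — contains both W and not W.
                      branch 2.2.2.1.1.2 (add T U):
                        × closes — contains both U and not U.
                  branch 2.2.2.1.2 (add T X):
                    ○ open, literals {U=false, W=true, X=true, Z=false}.
              branch 2.2.2.2 (add T not X):
                × closes — contains both X and not X.
7 branches closed, 10 open.
An open branch gives a countermodel: U=true, W=false, Y=false, Z=false (unmentioned atoms arbitrary); the premises hold there but the conclusion fails.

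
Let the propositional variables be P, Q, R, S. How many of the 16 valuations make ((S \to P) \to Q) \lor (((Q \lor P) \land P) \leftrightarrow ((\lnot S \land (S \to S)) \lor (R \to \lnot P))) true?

13

Initial set: {T (((S \to P) \to Q) \lor (((Q \lor P) \land P) \leftrightarrow ((\lnot S \land (S \to S)) \lor (R \to \lnot P))))}.
T (((S \to P) \to Q) \lor (((Q \lor P) \land P) \leftrightarrow ((\lnot S \land (S \to S)) \lor (R \to \lnot P)))): β-rule — branch into T ((S \to P) \to Q)  //  T (((Q \lor P) \land P) \leftrightarrow ((\lnot S \land (S \to S)) \lor (R \to \lnot P))).
  branch 1 (add T ((S \to P) \to Q)):
    T ((S \to P) \to Q): β-rule — branch into F (S \to P)  //  T Q.
      branch 1.1 (add F (S \to P)):
        F (S \to P): α-rule — add T S, F P.
        ○ open, literals {P=false, S=true}.
      branch 1.2 (add T Q):
        ○ open, literals {Q=true}.
  branch 2 (add T (((Q \lor P) \land P) \leftrightarrow ((\lnot S \land (S \to S)) \lor (R \to \lnot P)))):
    T (((Q \lor P) \land P) \leftrightarrow ((\lnot S \land (S \to S)) \lor (R \to \lnot P))): β-rule — branch into T ((Q \lor P) \land P), T ((\lnot S \land (S \to S)) \lor (R \to \lnot P))  //  F ((Q \lor P) \land P), F ((\lnot S \land (S \to S)) \lor (R \to \lnot P)).
      branch 2.1 (add T ((Q \lor P) \land P), T ((\lnot S \land (S \to S)) \lor (R \to \lnot P))):
        T ((Q \lor P) \land P): α-rule — add T (Q \lor P), T P.
        T ((\lnot S \land (S \to S)) \lor (R \to \lnot P)): β-rule — branch into T (\lnot S \land (S \to S))  //  T (R \to \lnot P).
          branch 2.1.1 (add T (\lnot S \land (S \to S))):
            T (\lnot S \land (S \to S)): α-rule — add T \lnot S, T (S \to S).
            T (Q \lor P): β-rule — branch into T Q  //  T P.
              branch 2.1.1.1 (add T Q):
                T (S \to S): β-rule — branch into F S  //  T S.
                  branch 2.1.1.1.1 (add F S):
                    ○ open, literals {P=true, Q=true, S=false}.
                  branch 2.1.1.1.2 (add T S):
                    × closes — contains both S and \lnot S.
              branch 2.1.1.2 (add T P):
                T (S \to S): β-rule — branch into F S  //  T S.
                  branch 2.1.1.2.1 (add F S):
                    ○ open, literals {P=true, S=false}.
                  branch 2.1.1.2.2 (add T S):
                    × closes — contains both S and \lnot S.
          branch 2.1.2 (add T (R \to \lnot P)):
            T (Q \lor P): β-rule — branch into T Q  //  T P.
              branch 2.1.2.1 (add T Q):
                T (R \to \lnot P): β-rule — branch into F R  //  T \lnot P.
                  branch 2.1.2.1.1 (add F R):
                    ○ open, literals {P=true, Q=true, R=false}.
                  branch 2.1.2.1.2 (add T \lnot P):
                    × closes — contains both P and \lnot P.
              branch 2.1.2.2 (add T P):
                T (R \to \lnot P): β-rule — branch into F R  //  T \lnot P.
                  branch 2.1.2.2.1 (add F R):
                    ○ open, literals {P=true, R=false}.
                  branch 2.1.2.2.2 (add T \lnot P):
                    × closes — contains both P and \lnot P.
      branch 2.2 (add F ((Q \lor P) \land P), F ((\lnot S \land (S \to S)) \lor (R \to \lnot P))):
        F ((\lnot S \land (S \to S)) \lor (R \to \lnot P)): α-rule — add F (\lnot S \land (S \to S)), F (R \to \lnot P).
        F (R \to \lnot P): α-rule — add T R, F \lnot P.
        F ((Q \lor P) \land P): β-rule — branch into F (Q \lor P)  //  F P.
          branch 2.2.1 (add F (Q \lor P)):
            F (Q \lor P): α-rule — add F Q, F P.
            × closes — contains both P and \lnot P.
          branch 2.2.2 (add F P):
            × closes — contains both P and \lnot P.
6 branches closed, 6 open.
Each open branch fixes some atoms; the unmentioned ones are free. Counting distinct full assignments: branch {P=false, S=true} (Q, R) contributes 4 new; branch {Q=true} (P, R, S) contributes 6 new; branch {P=true, Q=true, S=false} (R) contributes 0 new; branch {P=true, S=false} (Q, R) contributes 2 new; branch {P=true, Q=true, R=false} (S) contributes 0 new; branch {P=true, R=false} (Q, S) contributes 1 new. Total: 13.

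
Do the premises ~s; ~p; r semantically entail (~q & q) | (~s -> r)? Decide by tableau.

Yes

Initial set: {~s; ~p; r; ~((~q & q) | (~s -> r))}.
~((~q & q) | (~s -> r)): α-rule — add ~(~q & q), ~(~s -> r).
~(~s -> r): α-rule — add ~s, ~r.
× closes — contains both r and ~r.
All 1 branch closes.
Every branch closed, so the premises entail the conclusion.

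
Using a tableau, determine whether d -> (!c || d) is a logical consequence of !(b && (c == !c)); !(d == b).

Yes

Initial set: {!(b && (c == !c)); !(d == b); !(d -> (!c || d))}.
!(d -> (!c || d)): α-rule — add d, !(!c || d).
!(!c || d): α-rule — add !!c, !d.
× closes — contains both d and !d.
All 1 branch closes.
Every branch closed, so the premises entail the conclusion.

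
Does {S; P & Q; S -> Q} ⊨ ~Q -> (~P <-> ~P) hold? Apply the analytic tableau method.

Yes

Initial set: {S; (P & Q); (S -> Q); ~(~Q -> (~P <-> ~P))}.
(P & Q): α-rule — add P, Q.
~(~Q -> (~P <-> ~P)): α-rule — add ~Q, ~(~P <-> ~P).
× closes — contains both Q and ~Q.
All 1 branch closes.
Every branch closed, so the premises entail the conclusion.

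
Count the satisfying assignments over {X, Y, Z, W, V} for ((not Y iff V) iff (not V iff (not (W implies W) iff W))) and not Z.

Initial set: {(((not Y iff V) iff (not V iff (not (W implies W) iff W))) and not Z)}.
(((not Y iff V) iff (not V iff (not (W implies W) iff W))) and not Z): α-rule — add ((not Y iff V) iff (not V iff (not (W implies W) iff W))), not Z.
((not Y iff V) iff (not V iff (not (W implies W) iff W))): β-rule — branch into (not Y iff V), (not V iff (not (W implies W) iff W))  //  not (not Y iff V), not (not V iff (not (W implies W) iff W)).
  branch 1 (add (not Y iff V), (not V iff (not (W implies W) iff W))):
    (not Y iff V): β-rule — branch into not Y, V  //  not not Y, not V.
      branch 1.1 (add not Y, V):
        (not V iff (not (W implies W) iff W)): β-rule — branch into not V, (not (W implies W) iff W)  //  not not V, not (not (W implies W) iff W).
          branch 1.1.1 (add not V, (not (W implies W) iff W)):
            × closes — contains both V and not V.
          branch 1.1.2 (add not not V, not (not (W implies W) iff W)):
            not (not (W implies W) iff W): β-rule — branch into not (W implies W), not W  //  not not (W implies W), W.
              branch 1.1.2.1 (add not (W implies W), not W):
                not (W implies W): α-rule — add W, not W.
                × closes — contains both W and not W.
              branch 1.1.2.2 (add not not (W implies W), W):
                not not (W implies W): β-rule — branch into not W  //  W.
                  branch 1.1.2.2.1 (add not W):
                    × closes — contains both W and not W.
                  branch 1.1.2.2.2 (add W):
                    ○ open, literals {V=T, W=T, Y=F, Z=F}.
      branch 1.2 (add not not Y, not V):
        (not V iff (not (W implies W) iff W)): β-rule — branch into not V, (not (W implies W) iff W)  //  not not V, not (not (W implies W) iff W).
          branch 1.2.1 (add not V, (not (W implies W) iff W)):
            (not (W implies W) iff W): β-rule — branch into not (W implies W), W  //  not not (W implies W), not W.
              branch 1.2.1.1 (add not (W implies W), W):
                not (W implies W): α-rule — add W, not W.
                × closes — contains both W and not W.
              branch 1.2.1.2 (add not not (W implies W), not W):
                not not (W implies W): β-rule — branch into not W  //  W.
                  branch 1.2.1.2.1 (add not W):
                    ○ open, literals {V=F, W=F, Y=T, Z=F}.
                  branch 1.2.1.2.2 (add W):
                    × closes — contains both W and not W.
          branch 1.2.2 (add not not V, not (not (W implies W) iff W)):
            × closes — contains both V and not V.
  branch 2 (add not (not Y iff V), not (not V iff (not (W implies W) iff W))):
    not (not Y iff V): β-rule — branch into not Y, not V  //  not not Y, V.
      branch 2.1 (add not Y, not V):
        not (not V iff (not (W implies W) iff W)): β-rule — branch into not V, not (not (W implies W) iff W)  //  not not V, (not (W implies W) iff W).
          branch 2.1.1 (add not V, not (not (W implies W) iff W)):
            not (not (W implies W) iff W): β-rule — branch into not (W implies W), not W  //  not not (W implies W), W.
              branch 2.1.1.1 (add not (W implies W), not W):
                not (W implies W): α-rule — add W, not W.
                × closes — contains both W and not W.
              branch 2.1.1.2 (add not not (W implies W), W):
                not not (W implies W): β-rule — branch into not W  //  W.
                  branch 2.1.1.2.1 (add not W):
                    × closes — contains both W and not W.
                  branch 2.1.1.2.2 (add W):
                    ○ open, literals {V=F, W=T, Y=F, Z=F}.
          branch 2.1.2 (add not not V, (not (W implies W) iff W)):
            × closes — contains both V and not V.
      branch 2.2 (add not not Y, V):
        not (not V iff (not (W implies W) iff W)): β-rule — branch into not V, not (not (W implies W) iff W)  //  not not V, (not (W implies W) iff W).
          branch 2.2.1 (add not V, not (not (W implies W) iff W)):
            × closes — contains both V and not V.
          branch 2.2.2 (add not not V, (not (W implies W) iff W)):
            (not (W implies W) iff W): β-rule — branch into not (W implies W), W  //  not not (W implies W), not W.
              branch 2.2.2.1 (add not (W implies W), W):
                not (W implies W): α-rule — add W, not W.
                × closes — contains both W and not W.
              branch 2.2.2.2 (add not not (W implies W), not W):
                not not (W implies W): β-rule — branch into not W  //  W.
                  branch 2.2.2.2.1 (add not W):
                    ○ open, literals {V=T, W=F, Y=T, Z=F}.
                  branch 2.2.2.2.2 (add W):
                    × closes — contains both W and not W.
12 branches closed, 4 open.
Each open branch fixes some atoms; the unmentioned ones are free. Counting distinct full assignments: branch {V=T, W=T, Y=F, Z=F} (X) contributes 2 new; branch {V=F, W=F, Y=T, Z=F} (X) contributes 2 new; branch {V=F, W=T, Y=F, Z=F} (X) contributes 2 new; branch {V=T, W=F, Y=T, Z=F} (X) contributes 2 new. Total: 8.

8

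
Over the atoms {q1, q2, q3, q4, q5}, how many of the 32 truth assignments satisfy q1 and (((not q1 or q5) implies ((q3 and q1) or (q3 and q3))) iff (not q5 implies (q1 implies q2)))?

Initial set: {(q1 and (((not q1 or q5) implies ((q3 and q1) or (q3 and q3))) iff (not q5 implies (q1 implies q2))))}.
(q1 and (((not q1 or q5) implies ((q3 and q1) or (q3 and q3))) iff (not q5 implies (q1 implies q2)))): α-rule — add q1, (((not q1 or q5) implies ((q3 and q1) or (q3 and q3))) iff (not q5 implies (q1 implies q2))).
(((not q1 or q5) implies ((q3 and q1) or (q3 and q3))) iff (not q5 implies (q1 implies q2))): β-rule — branch into ((not q1 or q5) implies ((q3 and q1) or (q3 and q3))), (not q5 implies (q1 implies q2))  //  not ((not q1 or q5) implies ((q3 and q1) or (q3 and q3))), not (not q5 implies (q1 implies q2)).
  branch 1 (add ((not q1 or q5) implies ((q3 and q1) or (q3 and q3))), (not q5 implies (q1 implies q2))):
    ((not q1 or q5) implies ((q3 and q1) or (q3 and q3))): β-rule — branch into not (not q1 or q5)  //  ((q3 and q1) or (q3 and q3)).
      branch 1.1 (add not (not q1 or q5)):
        not (not q1 or q5): α-rule — add not not q1, not q5.
        (not q5 implies (q1 implies q2)): β-rule — branch into not not q5  //  (q1 implies q2).
          branch 1.1.1 (add not not q5):
            × closes — contains both q5 and not q5.
          branch 1.1.2 (add (q1 implies q2)):
            (q1 implies q2): β-rule — branch into not q1  //  q2.
              branch 1.1.2.1 (add not q1):
                × closes — contains both q1 and not q1.
              branch 1.1.2.2 (add q2):
                ○ open, literals {q1=true, q2=true, q5=false}.
      branch 1.2 (add ((q3 and q1) or (q3 and q3))):
        (not q5 implies (q1 implies q2)): β-rule — branch into not not q5  //  (q1 implies q2).
          branch 1.2.1 (add not not q5):
            ((q3 and q1) or (q3 and q3)): β-rule — branch into (q3 and q1)  //  (q3 and q3).
              branch 1.2.1.1 (add (q3 and q1)):
                (q3 and q1): α-rule — add q3, q1.
                ○ open, literals {q1=true, q3=true, q5=true}.
              branch 1.2.1.2 (add (q3 and q3)):
                (q3 and q3): α-rule — add q3, q3.
                ○ open, literals {q1=true, q3=true, q5=true}.
          branch 1.2.2 (add (q1 implies q2)):
            ((q3 and q1) or (q3 and q3)): β-rule — branch into (q3 and q1)  //  (q3 and q3).
              branch 1.2.2.1 (add (q3 and q1)):
                (q3 and q1): α-rule — add q3, q1.
                (q1 implies q2): β-rule — branch into not q1  //  q2.
                  branch 1.2.2.1.1 (add not q1):
                    × closes — contains both q1 and not q1.
                  branch 1.2.2.1.2 (add q2):
                    ○ open, literals {q1=true, q2=true, q3=true}.
              branch 1.2.2.2 (add (q3 and q3)):
                (q3 and q3): α-rule — add q3, q3.
                (q1 implies q2): β-rule — branch into not q1  //  q2.
                  branch 1.2.2.2.1 (add not q1):
                    × closes — contains both q1 and not q1.
                  branch 1.2.2.2.2 (add q2):
                    ○ open, literals {q1=true, q2=true, q3=true}.
  branch 2 (add not ((not q1 or q5) implies ((q3 and q1) or (q3 and q3))), not (not q5 implies (q1 implies q2))):
    not ((not q1 or q5) implies ((q3 and q1) or (q3 and q3))): α-rule — add (not q1 or q5), not ((q3 and q1) or (q3 and q3)).
    not (not q5 implies (q1 implies q2)): α-rule — add not q5, not (q1 implies q2).
    not ((q3 and q1) or (q3 and q3)): α-rule — add not (q3 and q1), not (q3 and q3).
    not (q1 implies q2): α-rule — add q1, not q2.
    (not q1 or q5): β-rule — branch into not q1  //  q5.
      branch 2.1 (add not q1):
        × closes — contains both q1 and not q1.
      branch 2.2 (add q5):
        × closes — contains both q5 and not q5.
6 branches closed, 5 open.
Each open branch fixes some atoms; the unmentioned ones are free. Counting distinct full assignments: branch {q1=true, q2=true, q5=false} (q3, q4) contributes 4 new; branch {q1=true, q3=true, q5=true} (q2, q4) contributes 4 new; branch {q1=true, q3=true, q5=true} (q2, q4) contributes 0 new; branch {q1=true, q2=true, q3=true} (q4, q5) contributes 0 new; branch {q1=true, q2=true, q3=true} (q4, q5) contributes 0 new. Total: 8.

8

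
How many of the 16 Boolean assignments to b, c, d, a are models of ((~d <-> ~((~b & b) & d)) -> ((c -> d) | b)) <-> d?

Initial set: {(((~d <-> ~((~b & b) & d)) -> ((c -> d) | b)) <-> d)}.
(((~d <-> ~((~b & b) & d)) -> ((c -> d) | b)) <-> d): β-rule — branch into ((~d <-> ~((~b & b) & d)) -> ((c -> d) | b)), d  //  ~((~d <-> ~((~b & b) & d)) -> ((c -> d) | b)), ~d.
  branch 1 (add ((~d <-> ~((~b & b) & d)) -> ((c -> d) | b)), d):
    ((~d <-> ~((~b & b) & d)) -> ((c -> d) | b)): β-rule — branch into ~(~d <-> ~((~b & b) & d))  //  ((c -> d) | b).
      branch 1.1 (add ~(~d <-> ~((~b & b) & d))):
        ~(~d <-> ~((~b & b) & d)): β-rule — branch into ~d, ~~((~b & b) & d)  //  ~~d, ~((~b & b) & d).
          branch 1.1.1 (add ~d, ~~((~b & b) & d)):
            × closes — contains both d and ~d.
          branch 1.1.2 (add ~~d, ~((~b & b) & d)):
            ~((~b & b) & d): β-rule — branch into ~(~b & b)  //  ~d.
              branch 1.1.2.1 (add ~(~b & b)):
                ~(~b & b): β-rule — branch into ~~b  //  ~b.
                  branch 1.1.2.1.1 (add ~~b):
                    ○ open, literals {b=1, d=1}.
                  branch 1.1.2.1.2 (add ~b):
                    ○ open, literals {b=0, d=1}.
              branch 1.1.2.2 (add ~d):
                × closes — contains both d and ~d.
      branch 1.2 (add ((c -> d) | b)):
        ((c -> d) | b): β-rule — branch into (c -> d)  //  b.
          branch 1.2.1 (add (c -> d)):
            (c -> d): β-rule — branch into ~c  //  d.
              branch 1.2.1.1 (add ~c):
                ○ open, literals {c=0, d=1}.
              branch 1.2.1.2 (add d):
                ○ open, literals {d=1}.
          branch 1.2.2 (add b):
            ○ open, literals {b=1, d=1}.
  branch 2 (add ~((~d <-> ~((~b & b) & d)) -> ((c -> d) | b)), ~d):
    ~((~d <-> ~((~b & b) & d)) -> ((c -> d) | b)): α-rule — add (~d <-> ~((~b & b) & d)), ~((c -> d) | b).
    ~((c -> d) | b): α-rule — add ~(c -> d), ~b.
    ~(c -> d): α-rule — add c, ~d.
    (~d <-> ~((~b & b) & d)): β-rule — branch into ~d, ~((~b & b) & d)  //  ~~d, ~~((~b & b) & d).
      branch 2.1 (add ~d, ~((~b & b) & d)):
        ~((~b & b) & d): β-rule — branch into ~(~b & b)  //  ~d.
          branch 2.1.1 (add ~(~b & b)):
            ~(~b & b): β-rule — branch into ~~b  //  ~b.
              branch 2.1.1.1 (add ~~b):
                × closes — contains both b and ~b.
              branch 2.1.1.2 (add ~b):
                ○ open, literals {b=0, c=1, d=0}.
          branch 2.1.2 (add ~d):
            ○ open, literals {b=0, c=1, d=0}.
      branch 2.2 (add ~~d, ~~((~b & b) & d)):
        × closes — contains both d and ~d.
4 branches closed, 7 open.
Each open branch fixes some atoms; the unmentioned ones are free. Counting distinct full assignments: branch {b=1, d=1} (c, a) contributes 4 new; branch {b=0, d=1} (c, a) contributes 4 new; branch {c=0, d=1} (b, a) contributes 0 new; branch {d=1} (b, c, a) contributes 0 new; branch {b=1, d=1} (c, a) contributes 0 new; branch {b=0, c=1, d=0} (a) contributes 2 new; branch {b=0, c=1, d=0} (a) contributes 0 new. Total: 10.

10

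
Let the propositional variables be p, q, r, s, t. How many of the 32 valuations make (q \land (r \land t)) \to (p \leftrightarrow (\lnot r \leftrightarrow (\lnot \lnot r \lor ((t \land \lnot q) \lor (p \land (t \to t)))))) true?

Initial set: {((q \land (r \land t)) \to (p \leftrightarrow (\lnot r \leftrightarrow (\lnot \lnot r \lor ((t \land \lnot q) \lor (p \land (t \to t)))))))}.
((q \land (r \land t)) \to (p \leftrightarrow (\lnot r \leftrightarrow (\lnot \lnot r \lor ((t \land \lnot q) \lor (p \land (t \to t))))))): β-rule — branch into \lnot (q \land (r \land t))  //  (p \leftrightarrow (\lnot r \leftrightarrow (\lnot \lnot r \lor ((t \land \lnot q) \lor (p \land (t \to t)))))).
  branch 1 (add \lnot (q \land (r \land t))):
    \lnot (q \land (r \land t)): β-rule — branch into \lnot q  //  \lnot (r \land t).
      branch 1.1 (add \lnot q):
        ○ open, literals {q=0}.
      branch 1.2 (add \lnot (r \land t)):
        \lnot (r \land t): β-rule — branch into \lnot r  //  \lnot t.
          branch 1.2.1 (add \lnot r):
            ○ open, literals {r=0}.
          branch 1.2.2 (add \lnot t):
            ○ open, literals {t=0}.
  branch 2 (add (p \leftrightarrow (\lnot r \leftrightarrow (\lnot \lnot r \lor ((t \land \lnot q) \lor (p \land (t \to t))))))):
    (p \leftrightarrow (\lnot r \leftrightarrow (\lnot \lnot r \lor ((t \land \lnot q) \lor (p \land (t \to t)))))): β-rule — branch into p, (\lnot r \leftrightarrow (\lnot \lnot r \lor ((t \land \lnot q) \lor (p \land (t \to t)))))  //  \lnot p, \lnot (\lnot r \leftrightarrow (\lnot \lnot r \lor ((t \land \lnot q) \lor (p \land (t \to t))))).
      branch 2.1 (add p, (\lnot r \leftrightarrow (\lnot \lnot r \lor ((t \land \lnot q) \lor (p \land (t \to t)))))):
        (\lnot r \leftrightarrow (\lnot \lnot r \lor ((t \land \lnot q) \lor (p \land (t \to t))))): β-rule — branch into \lnot r, (\lnot \lnot r \lor ((t \land \lnot q) \lor (p \land (t \to t))))  //  \lnot \lnot r, \lnot (\lnot \lnot r \lor ((t \land \lnot q) \lor (p \land (t \to t)))).
          branch 2.1.1 (add \lnot r, (\lnot \lnot r \lor ((t \land \lnot q) \lor (p \land (t \to t))))):
            (\lnot \lnot r \lor ((t \land \lnot q) \lor (p \land (t \to t)))): β-rule — branch into \lnot \lnot r  //  ((t \land \lnot q) \lor (p \land (t \to t))).
              branch 2.1.1.1 (add \lnot \lnot r):
                \lnot \lnot r: drop double negation, giving r.
                × closes — contains both r and \lnot r.
              branch 2.1.1.2 (add ((t \land \lnot q) \lor (p \land (t \to t)))):
                ((t \land \lnot q) \lor (p \land (t \to t))): β-rule — branch into (t \land \lnot q)  //  (p \land (t \to t)).
                  branch 2.1.1.2.1 (add (t \land \lnot q)):
                    (t \land \lnot q): α-rule — add t, \lnot q.
                    ○ open, literals {p=1, q=0, r=0, t=1}.
                  branch 2.1.1.2.2 (add (p \land (t \to t))):
                    (p \land (t \to t)): α-rule — add p, (t \to t).
                    (t \to t): β-rule — branch into \lnot t  //  t.
                      branch 2.1.1.2.2.1 (add \lnot t):
                        ○ open, literals {p=1, r=0, t=0}.
                      branch 2.1.1.2.2.2 (add t):
                        ○ open, literals {p=1, r=0, t=1}.
          branch 2.1.2 (add \lnot \lnot r, \lnot (\lnot \lnot r \lor ((t \land \lnot q) \lor (p \land (t \to t))))):
            \lnot (\lnot \lnot r \lor ((t \land \lnot q) \lor (p \land (t \to t)))): α-rule — add \lnot \lnot \lnot r, \lnot ((t \land \lnot q) \lor (p \land (t \to t))).
            \lnot \lnot \lnot r: drop double negation, giving \lnot r.
            × closes — contains both r and \lnot r.
      branch 2.2 (add \lnot p, \lnot (\lnot r \leftrightarrow (\lnot \lnot r \lor ((t \land \lnot q) \lor (p \land (t \to t)))))):
        \lnot (\lnot r \leftrightarrow (\lnot \lnot r \lor ((t \land \lnot q) \lor (p \land (t \to t))))): β-rule — branch into \lnot r, \lnot (\lnot \lnot r \lor ((t \land \lnot q) \lor (p \land (t \to t))))  //  \lnot \lnot r, (\lnot \lnot r \lor ((t \land \lnot q) \lor (p \land (t \to t)))).
          branch 2.2.1 (add \lnot r, \lnot (\lnot \lnot r \lor ((t \land \lnot q) \lor (p \land (t \to t))))):
            \lnot (\lnot \lnot r \lor ((t \land \lnot q) \lor (p \land (t \to t)))): α-rule — add \lnot \lnot \lnot r, \lnot ((t \land \lnot q) \lor (p \land (t \to t))).
            \lnot \lnot \lnot r: drop double negation, giving \lnot r.
            \lnot ((t \land \lnot q) \lor (p \land (t \to t))): α-rule — add \lnot (t \land \lnot q), \lnot (p \land (t \to t)).
            \lnot (t \land \lnot q): β-rule — branch into \lnot t  //  \lnot \lnot q.
              branch 2.2.1.1 (add \lnot t):
                \lnot (p \land (t \to t)): β-rule — branch into \lnot p  //  \lnot (t \to t).
                  branch 2.2.1.1.1 (add \lnot p):
                    ○ open, literals {p=0, r=0, t=0}.
                  branch 2.2.1.1.2 (add \lnot (t \to t)):
                    \lnot (t \to t): α-rule — add t, \lnot t.
                    × closes — contains both t and \lnot t.
              branch 2.2.1.2 (add \lnot \lnot q):
                \lnot (p \land (t \to t)): β-rule — branch into \lnot p  //  \lnot (t \to t).
                  branch 2.2.1.2.1 (add \lnot p):
                    ○ open, literals {p=0, q=1, r=0}.
                  branch 2.2.1.2.2 (add \lnot (t \to t)):
                    \lnot (t \to t): α-rule — add t, \lnot t.
                    × closes — contains both t and \lnot t.
          branch 2.2.2 (add \lnot \lnot r, (\lnot \lnot r \lor ((t \land \lnot q) \lor (p \land (t \to t))))):
            (\lnot \lnot r \lor ((t \land \lnot q) \lor (p \land (t \to t)))): β-rule — branch into \lnot \lnot r  //  ((t \land \lnot q) \lor (p \land (t \to t))).
              branch 2.2.2.1 (add \lnot \lnot r):
                \lnot \lnot r: drop double negation, giving r.
                ○ open, literals {p=0, r=1}.
              branch 2.2.2.2 (add ((t \land \lnot q) \lor (p \land (t \to t)))):
                ((t \land \lnot q) \lor (p \land (t \to t))): β-rule — branch into (t \land \lnot q)  //  (p \land (t \to t)).
                  branch 2.2.2.2.1 (add (t \land \lnot q)):
                    (t \land \lnot q): α-rule — add t, \lnot q.
                    ○ open, literals {p=0, q=0, r=1, t=1}.
                  branch 2.2.2.2.2 (add (p \land (t \to t))):
                    (p \land (t \to t)): α-rule — add p, (t \to t).
                    × closes — contains both p and \lnot p.
5 branches closed, 10 open.
Each open branch fixes some atoms; the unmentioned ones are free. Counting distinct full assignments: branch {q=0} (p, r, s, t) contributes 16 new; branch {r=0} (p, q, s, t) contributes 8 new; branch {t=0} (p, q, r, s) contributes 4 new; branch {p=1, q=0, r=0, t=1} (s) contributes 0 new; branch {p=1, r=0, t=0} (q, s) contributes 0 new; branch {p=1, r=0, t=1} (q, s) contributes 0 new; branch {p=0, r=0, t=0} (q, s) contributes 0 new; branch {p=0, q=1, r=0} (s, t) contributes 0 new; branch {p=0, r=1} (q, s, t) contributes 2 new; branch {p=0, q=0, r=1, t=1} (s) contributes 0 new. Total: 30.

30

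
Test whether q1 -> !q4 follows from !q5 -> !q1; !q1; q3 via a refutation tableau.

Yes

Initial set: {(!q5 -> !q1); !q1; q3; !(q1 -> !q4)}.
!(q1 -> !q4): α-rule — add q1, !!q4.
× closes — contains both q1 and !q1.
All 1 branch closes.
Every branch closed, so the premises entail the conclusion.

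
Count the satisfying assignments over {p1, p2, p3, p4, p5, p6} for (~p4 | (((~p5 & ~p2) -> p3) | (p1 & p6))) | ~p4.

Initial set: {((~p4 | (((~p5 & ~p2) -> p3) | (p1 & p6))) | ~p4)}.
((~p4 | (((~p5 & ~p2) -> p3) | (p1 & p6))) | ~p4): β-rule — branch into (~p4 | (((~p5 & ~p2) -> p3) | (p1 & p6)))  //  ~p4.
  branch 1 (add (~p4 | (((~p5 & ~p2) -> p3) | (p1 & p6)))):
    (~p4 | (((~p5 & ~p2) -> p3) | (p1 & p6))): β-rule — branch into ~p4  //  (((~p5 & ~p2) -> p3) | (p1 & p6)).
      branch 1.1 (add ~p4):
        ○ open, literals {p4=0}.
      branch 1.2 (add (((~p5 & ~p2) -> p3) | (p1 & p6))):
        (((~p5 & ~p2) -> p3) | (p1 & p6)): β-rule — branch into ((~p5 & ~p2) -> p3)  //  (p1 & p6).
          branch 1.2.1 (add ((~p5 & ~p2) -> p3)):
            ((~p5 & ~p2) -> p3): β-rule — branch into ~(~p5 & ~p2)  //  p3.
              branch 1.2.1.1 (add ~(~p5 & ~p2)):
                ~(~p5 & ~p2): β-rule — branch into ~~p5  //  ~~p2.
                  branch 1.2.1.1.1 (add ~~p5):
                    ○ open, literals {p5=1}.
                  branch 1.2.1.1.2 (add ~~p2):
                    ○ open, literals {p2=1}.
              branch 1.2.1.2 (add p3):
                ○ open, literals {p3=1}.
          branch 1.2.2 (add (p1 & p6)):
            (p1 & p6): α-rule — add p1, p6.
            ○ open, literals {p1=1, p6=1}.
  branch 2 (add ~p4):
    ○ open, literals {p4=0}.
0 branches closed, 6 open.
Each open branch fixes some atoms; the unmentioned ones are free. Counting distinct full assignments: branch {p4=0} (p1, p2, p3, p5, p6) contributes 32 new; branch {p5=1} (p1, p2, p3, p4, p6) contributes 16 new; branch {p2=1} (p1, p3, p4, p5, p6) contributes 8 new; branch {p3=1} (p1, p2, p4, p5, p6) contributes 4 new; branch {p1=1, p6=1} (p2, p3, p4, p5) contributes 1 new; branch {p4=0} (p1, p2, p3, p5, p6) contributes 0 new. Total: 61.

61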